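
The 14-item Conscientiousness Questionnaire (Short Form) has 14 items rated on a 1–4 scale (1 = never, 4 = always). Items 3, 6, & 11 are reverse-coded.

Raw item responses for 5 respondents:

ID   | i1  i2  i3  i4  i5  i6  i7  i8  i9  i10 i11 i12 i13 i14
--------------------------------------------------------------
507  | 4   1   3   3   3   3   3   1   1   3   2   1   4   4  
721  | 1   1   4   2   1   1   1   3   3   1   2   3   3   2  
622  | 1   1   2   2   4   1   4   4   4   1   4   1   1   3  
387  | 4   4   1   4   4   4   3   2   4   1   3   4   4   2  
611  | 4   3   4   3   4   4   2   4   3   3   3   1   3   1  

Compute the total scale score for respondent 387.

Respondent 387 raw: 4, 4, 1, 4, 4, 4, 3, 2, 4, 1, 3, 4, 4, 2.
Reverse-coded (reversed = (1+4) − raw = 5 − raw):
  item 1: 4
  item 2: 4
  item 3: 5 − 1 = 4
  item 4: 4
  item 5: 4
  item 6: 5 − 4 = 1
  item 7: 3
  item 8: 2
  item 9: 4
  item 10: 1
  item 11: 5 − 3 = 2
  item 12: 4
  item 13: 4
  item 14: 2
Sum = 4 + 4 + 4 + 4 + 4 + 1 + 3 + 2 + 4 + 1 + 2 + 4 + 4 + 2 = 43

43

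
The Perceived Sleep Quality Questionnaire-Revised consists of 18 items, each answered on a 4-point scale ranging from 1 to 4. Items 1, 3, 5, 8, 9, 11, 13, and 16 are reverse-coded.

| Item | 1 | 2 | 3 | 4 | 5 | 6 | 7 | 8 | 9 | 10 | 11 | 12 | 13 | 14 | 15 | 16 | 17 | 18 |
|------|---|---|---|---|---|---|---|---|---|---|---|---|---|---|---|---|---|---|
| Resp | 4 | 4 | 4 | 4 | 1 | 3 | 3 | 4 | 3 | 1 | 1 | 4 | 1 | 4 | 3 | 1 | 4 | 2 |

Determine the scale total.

53

Reversing items 1, 3, 5, 8, 9, 11, 13, & 16 with 5 − raw:
Total = (5−4) + 4 + (5−4) + 4 + (5−1) + 3 + 3 + (5−4) + (5−3) + 1 + (5−1) + 4 + (5−1) + 4 + 3 + (5−1) + 4 + 2
      = 1 + 4 + 1 + 4 + 4 + 3 + 3 + 1 + 2 + 1 + 4 + 4 + 4 + 4 + 3 + 4 + 4 + 2 = 53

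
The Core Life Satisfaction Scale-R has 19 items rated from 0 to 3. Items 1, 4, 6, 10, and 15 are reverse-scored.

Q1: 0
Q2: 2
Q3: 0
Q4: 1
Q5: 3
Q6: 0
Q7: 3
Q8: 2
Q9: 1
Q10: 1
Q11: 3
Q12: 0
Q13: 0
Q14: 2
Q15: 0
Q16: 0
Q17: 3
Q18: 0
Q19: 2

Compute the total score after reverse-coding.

34

Reversing items 1, 4, 6, 10 and 15 with 3 − raw:
Total = (3−0) + 2 + 0 + (3−1) + 3 + (3−0) + 3 + 2 + 1 + (3−1) + 3 + 0 + 0 + 2 + (3−0) + 0 + 3 + 0 + 2
      = 3 + 2 + 0 + 2 + 3 + 3 + 3 + 2 + 1 + 2 + 3 + 0 + 0 + 2 + 3 + 0 + 3 + 0 + 2 = 34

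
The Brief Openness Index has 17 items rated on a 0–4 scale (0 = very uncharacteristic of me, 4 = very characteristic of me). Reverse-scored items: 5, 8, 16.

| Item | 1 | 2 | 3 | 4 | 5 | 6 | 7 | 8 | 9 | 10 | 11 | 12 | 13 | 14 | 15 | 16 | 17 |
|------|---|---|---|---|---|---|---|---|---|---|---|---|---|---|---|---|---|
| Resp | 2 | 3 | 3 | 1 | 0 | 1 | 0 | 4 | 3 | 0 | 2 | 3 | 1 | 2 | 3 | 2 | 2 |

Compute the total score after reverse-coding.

Reverse-scored items use 4 − raw:
  item 5: 4 − 0 = 4
  item 8: 4 − 4 = 0
  item 16: 4 − 2 = 2
After reverse-coding: 2, 3, 3, 1, 4, 1, 0, 0, 3, 0, 2, 3, 1, 2, 3, 2, 2
Total = 2 + 3 + 3 + 1 + 4 + 1 + 0 + 0 + 3 + 0 + 2 + 3 + 1 + 2 + 3 + 2 + 2 = 32

32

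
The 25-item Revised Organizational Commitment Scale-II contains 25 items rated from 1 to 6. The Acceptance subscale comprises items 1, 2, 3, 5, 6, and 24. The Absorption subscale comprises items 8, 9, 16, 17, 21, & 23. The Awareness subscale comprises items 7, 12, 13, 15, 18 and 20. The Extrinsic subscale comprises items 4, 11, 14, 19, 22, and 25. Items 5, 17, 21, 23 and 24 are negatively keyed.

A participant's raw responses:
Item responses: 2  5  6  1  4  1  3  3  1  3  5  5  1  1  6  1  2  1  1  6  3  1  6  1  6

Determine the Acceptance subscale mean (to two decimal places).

Acceptance items: 1, 2, 3, 5, 6, 24.
Of these, items 5 and 24 are negatively keyed; reverse-coded value = 7 − response.
  item 1: 2
  item 2: 5
  item 3: 6
  item 5: 7 − 4 = 3
  item 6: 1
  item 24: 7 − 1 = 6
Sum = 2 + 5 + 6 + 3 + 1 + 6 = 23
Mean = 23 / 6 = 3.83

3.83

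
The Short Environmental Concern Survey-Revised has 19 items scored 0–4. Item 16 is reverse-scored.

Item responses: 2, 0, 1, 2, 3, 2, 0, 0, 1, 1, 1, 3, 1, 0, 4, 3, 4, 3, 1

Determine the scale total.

30

Reverse-scored items use 4 − raw:
  item 16: 4 − 3 = 1
After reverse-coding: 2, 0, 1, 2, 3, 2, 0, 0, 1, 1, 1, 3, 1, 0, 4, 1, 4, 3, 1
Total = 2 + 0 + 1 + 2 + 3 + 2 + 0 + 0 + 1 + 1 + 1 + 3 + 1 + 0 + 4 + 1 + 4 + 3 + 1 = 30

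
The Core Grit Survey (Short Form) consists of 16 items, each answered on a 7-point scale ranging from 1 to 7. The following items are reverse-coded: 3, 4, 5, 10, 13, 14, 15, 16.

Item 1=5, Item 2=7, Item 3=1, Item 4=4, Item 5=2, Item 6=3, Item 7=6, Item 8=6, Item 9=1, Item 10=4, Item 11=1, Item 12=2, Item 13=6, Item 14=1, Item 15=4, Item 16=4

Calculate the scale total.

69

Reverse-coded items (reversed = (1+7) − raw = 8 − raw):
  item 3: 8 − 1 = 7
  item 4: 8 − 4 = 4
  item 5: 8 − 2 = 6
  item 10: 8 − 4 = 4
  item 13: 8 − 6 = 2
  item 14: 8 − 1 = 7
  item 15: 8 − 4 = 4
  item 16: 8 − 4 = 4
After reverse-coding: 5, 7, 7, 4, 6, 3, 6, 6, 1, 4, 1, 2, 2, 7, 4, 4
Total = 5 + 7 + 7 + 4 + 6 + 3 + 6 + 6 + 1 + 4 + 1 + 2 + 2 + 7 + 4 + 4 = 69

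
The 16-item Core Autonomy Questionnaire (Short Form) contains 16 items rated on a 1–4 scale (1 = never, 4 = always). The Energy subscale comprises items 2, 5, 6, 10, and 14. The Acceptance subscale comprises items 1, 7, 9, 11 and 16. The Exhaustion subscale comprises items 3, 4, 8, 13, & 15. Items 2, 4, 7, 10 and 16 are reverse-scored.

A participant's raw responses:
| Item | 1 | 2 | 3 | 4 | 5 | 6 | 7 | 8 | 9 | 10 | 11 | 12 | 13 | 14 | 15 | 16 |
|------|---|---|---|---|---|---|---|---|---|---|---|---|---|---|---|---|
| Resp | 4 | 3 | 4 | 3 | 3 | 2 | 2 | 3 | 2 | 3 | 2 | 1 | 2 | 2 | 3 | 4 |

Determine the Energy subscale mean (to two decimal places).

2.20

Energy items: 2, 5, 6, 10, 14.
Of these, items 2 & 10 are reverse-scored; on a 1–4 scale, reversed = 5 − raw.
  item 2: 5 − 3 = 2
  item 5: 3
  item 6: 2
  item 10: 5 − 3 = 2
  item 14: 2
Sum = 2 + 3 + 2 + 2 + 2 = 11
Mean = 11 / 5 = 2.20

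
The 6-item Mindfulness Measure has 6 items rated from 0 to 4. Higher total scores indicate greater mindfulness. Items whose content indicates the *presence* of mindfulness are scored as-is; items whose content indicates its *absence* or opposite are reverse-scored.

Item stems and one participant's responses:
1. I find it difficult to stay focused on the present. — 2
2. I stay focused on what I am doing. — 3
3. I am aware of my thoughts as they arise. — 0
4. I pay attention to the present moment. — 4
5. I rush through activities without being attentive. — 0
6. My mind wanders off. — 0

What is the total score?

17

Items 1, 5, 6 describe the absence/opposite of mindfulness → reverse-score.
on a 0–4 scale, reversed = 4 − raw.
  item 1: 4 − 2 = 2
  item 2: 3
  item 3: 0
  item 4: 4
  item 5: 4 − 0 = 4
  item 6: 4 − 0 = 4
Total = 2 + 3 + 0 + 4 + 4 + 4 = 17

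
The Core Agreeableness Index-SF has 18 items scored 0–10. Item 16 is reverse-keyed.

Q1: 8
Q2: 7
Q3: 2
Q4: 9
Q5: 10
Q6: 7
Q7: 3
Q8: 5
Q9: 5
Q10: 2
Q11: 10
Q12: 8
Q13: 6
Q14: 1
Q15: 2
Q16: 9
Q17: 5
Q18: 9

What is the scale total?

Reverse-keyed items use 10 − raw:
  item 16: 10 − 9 = 1
After reverse-coding: 8, 7, 2, 9, 10, 7, 3, 5, 5, 2, 10, 8, 6, 1, 2, 1, 5, 9
Total = 8 + 7 + 2 + 9 + 10 + 7 + 3 + 5 + 5 + 2 + 10 + 8 + 6 + 1 + 2 + 1 + 5 + 9 = 100

100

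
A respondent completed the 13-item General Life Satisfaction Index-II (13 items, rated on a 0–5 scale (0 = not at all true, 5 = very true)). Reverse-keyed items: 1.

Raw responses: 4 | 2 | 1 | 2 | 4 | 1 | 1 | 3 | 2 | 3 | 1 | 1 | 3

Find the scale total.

25

Reversing item 1 with 5 − raw:
Total = (5−4) + 2 + 1 + 2 + 4 + 1 + 1 + 3 + 2 + 3 + 1 + 1 + 3
      = 1 + 2 + 1 + 2 + 4 + 1 + 1 + 3 + 2 + 3 + 1 + 1 + 3 = 25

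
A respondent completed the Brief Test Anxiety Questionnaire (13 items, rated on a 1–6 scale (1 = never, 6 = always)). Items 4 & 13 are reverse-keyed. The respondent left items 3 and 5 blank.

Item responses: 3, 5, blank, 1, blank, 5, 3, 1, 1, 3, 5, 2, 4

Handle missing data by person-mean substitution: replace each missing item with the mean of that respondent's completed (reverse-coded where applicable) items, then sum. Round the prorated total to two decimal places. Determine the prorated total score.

Reverse-coded (on a 1–6 scale, reversed = 7 − raw):
  item 4: 7 − 1 = 6
  item 13: 7 − 4 = 3
Completed scored items (11 of 13): 3, 5, 6, 5, 3, 1, 1, 3, 5, 2, 3; sum = 37.
Person mean = 37 / 11 ≈ 3.3636
Prorated total = (37 / 11) × 13 = 43.73 (to 2 dp)

43.73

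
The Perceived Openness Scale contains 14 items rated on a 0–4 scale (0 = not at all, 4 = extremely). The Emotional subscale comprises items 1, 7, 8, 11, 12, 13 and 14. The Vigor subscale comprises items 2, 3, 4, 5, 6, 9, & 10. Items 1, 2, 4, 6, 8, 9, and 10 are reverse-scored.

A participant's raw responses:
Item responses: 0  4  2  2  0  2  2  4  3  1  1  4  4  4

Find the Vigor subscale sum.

10

Vigor items: 2, 3, 4, 5, 6, 9, 10.
Of these, items 2, 4, 6, 9, and 10 are reverse-scored; on a 0–4 scale, reversed = 4 − raw.
  item 2: 4 − 4 = 0
  item 3: 2
  item 4: 4 − 2 = 2
  item 5: 0
  item 6: 4 − 2 = 2
  item 9: 4 − 3 = 1
  item 10: 4 − 1 = 3
Sum = 0 + 2 + 2 + 0 + 2 + 1 + 3 = 10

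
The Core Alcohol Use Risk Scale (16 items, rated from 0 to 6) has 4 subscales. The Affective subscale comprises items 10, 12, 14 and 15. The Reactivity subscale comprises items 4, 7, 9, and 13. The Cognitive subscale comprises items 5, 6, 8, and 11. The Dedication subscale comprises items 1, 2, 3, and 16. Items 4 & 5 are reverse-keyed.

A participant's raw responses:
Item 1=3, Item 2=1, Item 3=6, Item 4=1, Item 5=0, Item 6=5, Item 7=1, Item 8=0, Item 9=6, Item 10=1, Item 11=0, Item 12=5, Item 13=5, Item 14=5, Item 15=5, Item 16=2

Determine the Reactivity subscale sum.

17

Reactivity items: 4, 7, 9, 13.
Of these, item 4 is reverse-keyed; reversed = (0+6) − raw = 6 − raw.
  item 4: 6 − 1 = 5
  item 7: 1
  item 9: 6
  item 13: 5
Sum = 5 + 1 + 6 + 5 = 17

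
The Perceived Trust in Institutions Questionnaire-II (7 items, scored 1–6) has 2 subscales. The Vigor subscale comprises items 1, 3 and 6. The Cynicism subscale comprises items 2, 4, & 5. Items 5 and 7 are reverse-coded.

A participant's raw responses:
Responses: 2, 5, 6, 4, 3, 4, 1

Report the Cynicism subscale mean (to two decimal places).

Cynicism items: 2, 4, 5.
Of these, item 5 is reverse-coded; reverse-coded value = 7 − response.
  item 2: 5
  item 4: 4
  item 5: 7 − 3 = 4
Sum = 5 + 4 + 4 = 13
Mean = 13 / 3 = 4.33

4.33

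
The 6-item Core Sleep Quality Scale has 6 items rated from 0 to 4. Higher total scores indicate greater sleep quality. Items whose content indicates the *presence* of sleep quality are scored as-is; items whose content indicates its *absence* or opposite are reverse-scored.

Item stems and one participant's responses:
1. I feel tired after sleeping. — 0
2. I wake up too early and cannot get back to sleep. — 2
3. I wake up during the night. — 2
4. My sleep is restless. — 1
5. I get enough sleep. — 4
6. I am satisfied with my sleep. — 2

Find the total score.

17

Items 1, 2, 3, 4 describe the absence/opposite of sleep quality → reverse-score.
reversed = (0+4) − raw = 4 − raw.
  item 1: 4 − 0 = 4
  item 2: 4 − 2 = 2
  item 3: 4 − 2 = 2
  item 4: 4 − 1 = 3
  item 5: 4
  item 6: 2
Total = 4 + 2 + 2 + 3 + 4 + 2 = 17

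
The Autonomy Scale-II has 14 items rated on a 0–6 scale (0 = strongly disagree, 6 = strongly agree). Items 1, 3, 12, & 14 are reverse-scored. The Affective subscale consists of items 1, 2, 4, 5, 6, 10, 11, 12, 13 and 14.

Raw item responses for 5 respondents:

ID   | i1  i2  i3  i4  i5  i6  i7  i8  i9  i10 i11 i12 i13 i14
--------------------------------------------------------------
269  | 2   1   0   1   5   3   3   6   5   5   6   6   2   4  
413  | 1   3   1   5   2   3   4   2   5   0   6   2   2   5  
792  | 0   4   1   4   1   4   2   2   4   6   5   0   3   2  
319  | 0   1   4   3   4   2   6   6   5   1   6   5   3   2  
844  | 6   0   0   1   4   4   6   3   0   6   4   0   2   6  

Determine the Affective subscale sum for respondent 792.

43

Respondent 792 raw: 0, 4, 1, 4, 1, 4, 2, 2, 4, 6, 5, 0, 3, 2.
Affective items: 1, 2, 4, 5, 6, 10, 11, 12, 13, 14.
Reverse-coded (reverse-coded value = 6 − response):
  item 1: 6 − 0 = 6
  item 2: 4
  item 4: 4
  item 5: 1
  item 6: 4
  item 10: 6
  item 11: 5
  item 12: 6 − 0 = 6
  item 13: 3
  item 14: 6 − 2 = 4
Sum = 6 + 4 + 4 + 1 + 4 + 6 + 5 + 6 + 3 + 4 = 43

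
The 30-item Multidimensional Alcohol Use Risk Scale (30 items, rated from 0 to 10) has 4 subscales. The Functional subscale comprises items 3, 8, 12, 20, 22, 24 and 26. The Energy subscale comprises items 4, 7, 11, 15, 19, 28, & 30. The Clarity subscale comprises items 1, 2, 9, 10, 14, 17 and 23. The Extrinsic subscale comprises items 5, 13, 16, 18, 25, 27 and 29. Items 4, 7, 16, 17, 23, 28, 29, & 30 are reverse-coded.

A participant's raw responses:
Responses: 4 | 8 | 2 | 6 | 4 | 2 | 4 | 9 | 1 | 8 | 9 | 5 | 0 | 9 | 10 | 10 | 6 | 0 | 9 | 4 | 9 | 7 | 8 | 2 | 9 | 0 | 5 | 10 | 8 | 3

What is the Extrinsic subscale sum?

20

Extrinsic items: 5, 13, 16, 18, 25, 27, 29.
Of these, items 16 & 29 are reverse-coded; on a 0–10 scale, reversed = 10 − raw.
  item 5: 4
  item 13: 0
  item 16: 10 − 10 = 0
  item 18: 0
  item 25: 9
  item 27: 5
  item 29: 10 − 8 = 2
Sum = 4 + 0 + 0 + 0 + 9 + 5 + 2 = 20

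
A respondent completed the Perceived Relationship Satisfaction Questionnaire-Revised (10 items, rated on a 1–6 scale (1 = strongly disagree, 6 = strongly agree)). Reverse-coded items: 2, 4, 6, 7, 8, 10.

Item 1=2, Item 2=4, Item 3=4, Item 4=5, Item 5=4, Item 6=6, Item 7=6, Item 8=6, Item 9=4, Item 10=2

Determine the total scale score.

27

Reverse-coded items use 7 − raw:
  item 2: 7 − 4 = 3
  item 4: 7 − 5 = 2
  item 6: 7 − 6 = 1
  item 7: 7 − 6 = 1
  item 8: 7 − 6 = 1
  item 10: 7 − 2 = 5
Scored items: 2, 3, 4, 2, 4, 1, 1, 1, 4, 5
Total = 2 + 3 + 4 + 2 + 4 + 1 + 1 + 1 + 4 + 5 = 27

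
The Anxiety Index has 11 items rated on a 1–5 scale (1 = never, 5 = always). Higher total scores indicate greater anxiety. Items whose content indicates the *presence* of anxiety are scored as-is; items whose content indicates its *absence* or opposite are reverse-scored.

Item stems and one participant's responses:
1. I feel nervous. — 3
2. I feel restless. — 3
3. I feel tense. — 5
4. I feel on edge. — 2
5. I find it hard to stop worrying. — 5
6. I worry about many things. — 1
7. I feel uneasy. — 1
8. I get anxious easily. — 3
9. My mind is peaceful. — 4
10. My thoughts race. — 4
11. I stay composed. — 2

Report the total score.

33

Items 9, 11 describe the absence/opposite of anxiety → reverse-score.
reverse-coded value = 6 − response.
  item 1: 3
  item 2: 3
  item 3: 5
  item 4: 2
  item 5: 5
  item 6: 1
  item 7: 1
  item 8: 3
  item 9: 6 − 4 = 2
  item 10: 4
  item 11: 6 − 2 = 4
Total = 3 + 3 + 5 + 2 + 5 + 1 + 1 + 3 + 2 + 4 + 4 = 33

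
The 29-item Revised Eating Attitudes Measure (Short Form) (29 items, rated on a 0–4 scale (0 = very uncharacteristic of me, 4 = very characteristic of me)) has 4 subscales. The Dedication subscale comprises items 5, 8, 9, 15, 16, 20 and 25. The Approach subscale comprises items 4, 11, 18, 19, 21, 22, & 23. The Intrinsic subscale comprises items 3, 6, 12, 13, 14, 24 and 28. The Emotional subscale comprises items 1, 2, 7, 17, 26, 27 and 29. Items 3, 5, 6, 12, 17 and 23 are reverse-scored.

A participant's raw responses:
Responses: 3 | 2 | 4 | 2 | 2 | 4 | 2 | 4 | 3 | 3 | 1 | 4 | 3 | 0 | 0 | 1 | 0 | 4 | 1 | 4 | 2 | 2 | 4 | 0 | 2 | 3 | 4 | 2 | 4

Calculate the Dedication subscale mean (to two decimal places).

Dedication items: 5, 8, 9, 15, 16, 20, 25.
Of these, item 5 is reverse-scored; reversed = (0+4) − raw = 4 − raw.
  item 5: 4 − 2 = 2
  item 8: 4
  item 9: 3
  item 15: 0
  item 16: 1
  item 20: 4
  item 25: 2
Sum = 2 + 4 + 3 + 0 + 1 + 4 + 2 = 16
Mean = 16 / 7 = 2.29

2.29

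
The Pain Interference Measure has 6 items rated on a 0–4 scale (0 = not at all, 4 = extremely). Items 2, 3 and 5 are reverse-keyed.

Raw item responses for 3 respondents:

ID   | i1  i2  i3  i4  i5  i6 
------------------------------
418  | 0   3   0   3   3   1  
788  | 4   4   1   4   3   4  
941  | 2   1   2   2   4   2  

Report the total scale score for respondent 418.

10

Respondent 418 raw: 0, 3, 0, 3, 3, 1.
Reverse-coded (reverse-coded value = 4 − response):
  item 1: 0
  item 2: 4 − 3 = 1
  item 3: 4 − 0 = 4
  item 4: 3
  item 5: 4 − 3 = 1
  item 6: 1
Sum = 0 + 1 + 4 + 3 + 1 + 1 = 10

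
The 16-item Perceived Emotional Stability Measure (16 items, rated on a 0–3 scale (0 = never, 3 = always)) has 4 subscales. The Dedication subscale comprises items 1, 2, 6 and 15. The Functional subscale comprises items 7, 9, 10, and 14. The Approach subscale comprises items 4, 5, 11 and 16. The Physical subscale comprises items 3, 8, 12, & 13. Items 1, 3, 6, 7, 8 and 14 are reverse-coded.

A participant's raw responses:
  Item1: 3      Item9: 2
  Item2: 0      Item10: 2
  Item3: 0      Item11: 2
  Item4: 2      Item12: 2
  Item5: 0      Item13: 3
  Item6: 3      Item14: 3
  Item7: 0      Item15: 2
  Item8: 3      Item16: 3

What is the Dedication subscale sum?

2

Dedication items: 1, 2, 6, 15.
Of these, items 1 & 6 are reverse-coded; on a 0–3 scale, reversed = 3 − raw.
  item 1: 3 − 3 = 0
  item 2: 0
  item 6: 3 − 3 = 0
  item 15: 2
Sum = 0 + 0 + 0 + 2 = 2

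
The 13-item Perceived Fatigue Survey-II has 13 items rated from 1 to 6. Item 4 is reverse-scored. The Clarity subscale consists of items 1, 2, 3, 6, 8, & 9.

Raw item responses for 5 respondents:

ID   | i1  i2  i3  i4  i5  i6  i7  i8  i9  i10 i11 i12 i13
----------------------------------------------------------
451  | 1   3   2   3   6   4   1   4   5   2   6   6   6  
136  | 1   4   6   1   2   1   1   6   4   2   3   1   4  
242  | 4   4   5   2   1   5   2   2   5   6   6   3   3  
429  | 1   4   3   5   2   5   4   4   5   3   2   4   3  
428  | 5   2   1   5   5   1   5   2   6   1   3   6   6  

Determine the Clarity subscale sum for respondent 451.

Respondent 451 raw: 1, 3, 2, 3, 6, 4, 1, 4, 5, 2, 6, 6, 6.
Clarity items: 1, 2, 3, 6, 8, 9.
Reverse-coded (reverse-coded value = 7 − response):
  item 1: 1
  item 2: 3
  item 3: 2
  item 6: 4
  item 8: 4
  item 9: 5
Sum = 1 + 3 + 2 + 4 + 4 + 5 = 19

19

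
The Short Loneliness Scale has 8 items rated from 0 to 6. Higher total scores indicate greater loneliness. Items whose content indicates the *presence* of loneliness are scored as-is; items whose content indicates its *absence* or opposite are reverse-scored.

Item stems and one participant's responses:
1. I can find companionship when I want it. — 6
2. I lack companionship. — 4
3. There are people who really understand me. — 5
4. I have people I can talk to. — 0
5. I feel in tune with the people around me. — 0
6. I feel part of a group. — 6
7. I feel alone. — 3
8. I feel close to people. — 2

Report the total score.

Items 1, 3, 4, 5, 6, 8 describe the absence/opposite of loneliness → reverse-score.
on a 0–6 scale, reversed = 6 − raw.
  item 1: 6 − 6 = 0
  item 2: 4
  item 3: 6 − 5 = 1
  item 4: 6 − 0 = 6
  item 5: 6 − 0 = 6
  item 6: 6 − 6 = 0
  item 7: 3
  item 8: 6 − 2 = 4
Total = 0 + 4 + 1 + 6 + 6 + 0 + 3 + 4 = 24

24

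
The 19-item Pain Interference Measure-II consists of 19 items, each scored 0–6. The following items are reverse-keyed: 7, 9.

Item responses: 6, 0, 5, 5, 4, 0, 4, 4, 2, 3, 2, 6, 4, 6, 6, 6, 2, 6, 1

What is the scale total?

72

Reversing items 7 and 9 with 6 − raw:
Total = 6 + 0 + 5 + 5 + 4 + 0 + (6−4) + 4 + (6−2) + 3 + 2 + 6 + 4 + 6 + 6 + 6 + 2 + 6 + 1
      = 6 + 0 + 5 + 5 + 4 + 0 + 2 + 4 + 4 + 3 + 2 + 6 + 4 + 6 + 6 + 6 + 2 + 6 + 1 = 72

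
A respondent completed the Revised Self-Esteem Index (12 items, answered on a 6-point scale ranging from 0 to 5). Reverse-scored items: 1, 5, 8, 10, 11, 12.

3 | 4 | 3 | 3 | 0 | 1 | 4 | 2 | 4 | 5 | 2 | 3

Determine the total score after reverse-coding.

34

Raw sum = 34. Reverse-scored items: 1, 5, 8, 10, 11, 12; their raw sum = 15.
Each reversal replaces raw with 5 − raw, changing the total by 5 − 2·raw per item.
Total = 34 + 6·5 − 2·15 = 34 + 30 − 30 = 34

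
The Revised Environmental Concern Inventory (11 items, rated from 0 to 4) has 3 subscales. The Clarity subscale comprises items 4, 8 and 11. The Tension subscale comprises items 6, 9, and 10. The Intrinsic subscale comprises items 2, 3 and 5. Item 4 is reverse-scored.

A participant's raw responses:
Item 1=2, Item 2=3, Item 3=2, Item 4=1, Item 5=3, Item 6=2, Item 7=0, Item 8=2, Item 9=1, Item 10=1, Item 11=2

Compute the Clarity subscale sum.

7

Clarity items: 4, 8, 11.
Of these, item 4 is reverse-scored; reverse-coded value = 4 − response.
  item 4: 4 − 1 = 3
  item 8: 2
  item 11: 2
Sum = 3 + 2 + 2 = 7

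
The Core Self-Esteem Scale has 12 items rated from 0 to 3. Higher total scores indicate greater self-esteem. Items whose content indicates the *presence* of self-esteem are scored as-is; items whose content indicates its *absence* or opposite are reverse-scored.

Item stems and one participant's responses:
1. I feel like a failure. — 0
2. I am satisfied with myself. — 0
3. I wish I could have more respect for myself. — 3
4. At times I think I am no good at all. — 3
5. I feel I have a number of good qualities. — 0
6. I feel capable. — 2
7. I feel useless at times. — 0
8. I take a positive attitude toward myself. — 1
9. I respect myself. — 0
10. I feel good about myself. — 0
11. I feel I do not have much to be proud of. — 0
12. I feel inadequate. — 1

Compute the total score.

14

Items 1, 3, 4, 7, 11, 12 describe the absence/opposite of self-esteem → reverse-score.
on a 0–3 scale, reversed = 3 − raw.
  item 1: 3 − 0 = 3
  item 2: 0
  item 3: 3 − 3 = 0
  item 4: 3 − 3 = 0
  item 5: 0
  item 6: 2
  item 7: 3 − 0 = 3
  item 8: 1
  item 9: 0
  item 10: 0
  item 11: 3 − 0 = 3
  item 12: 3 − 1 = 2
Total = 3 + 0 + 0 + 0 + 0 + 2 + 3 + 1 + 0 + 0 + 3 + 2 = 14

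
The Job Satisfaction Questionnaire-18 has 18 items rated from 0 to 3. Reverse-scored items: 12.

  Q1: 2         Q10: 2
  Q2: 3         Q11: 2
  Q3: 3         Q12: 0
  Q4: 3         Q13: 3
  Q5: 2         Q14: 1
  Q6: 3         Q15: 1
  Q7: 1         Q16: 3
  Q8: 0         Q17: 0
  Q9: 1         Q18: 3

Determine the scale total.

36

Reversing item 12 with 3 − raw:
Total = 2 + 3 + 3 + 3 + 2 + 3 + 1 + 0 + 1 + 2 + 2 + (3−0) + 3 + 1 + 1 + 3 + 0 + 3
      = 2 + 3 + 3 + 3 + 2 + 3 + 1 + 0 + 1 + 2 + 2 + 3 + 3 + 1 + 1 + 3 + 0 + 3 = 36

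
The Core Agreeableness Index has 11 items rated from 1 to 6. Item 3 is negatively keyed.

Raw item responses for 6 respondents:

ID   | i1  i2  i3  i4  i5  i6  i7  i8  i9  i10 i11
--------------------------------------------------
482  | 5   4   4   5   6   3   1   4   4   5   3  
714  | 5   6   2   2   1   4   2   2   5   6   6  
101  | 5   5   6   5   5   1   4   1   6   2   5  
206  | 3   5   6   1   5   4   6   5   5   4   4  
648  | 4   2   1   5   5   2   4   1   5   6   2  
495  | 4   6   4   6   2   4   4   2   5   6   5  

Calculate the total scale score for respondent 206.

Respondent 206 raw: 3, 5, 6, 1, 5, 4, 6, 5, 5, 4, 4.
Reverse-coded (reverse-coded value = 7 − response):
  item 1: 3
  item 2: 5
  item 3: 7 − 6 = 1
  item 4: 1
  item 5: 5
  item 6: 4
  item 7: 6
  item 8: 5
  item 9: 5
  item 10: 4
  item 11: 4
Sum = 3 + 5 + 1 + 1 + 5 + 4 + 6 + 5 + 5 + 4 + 4 = 43

43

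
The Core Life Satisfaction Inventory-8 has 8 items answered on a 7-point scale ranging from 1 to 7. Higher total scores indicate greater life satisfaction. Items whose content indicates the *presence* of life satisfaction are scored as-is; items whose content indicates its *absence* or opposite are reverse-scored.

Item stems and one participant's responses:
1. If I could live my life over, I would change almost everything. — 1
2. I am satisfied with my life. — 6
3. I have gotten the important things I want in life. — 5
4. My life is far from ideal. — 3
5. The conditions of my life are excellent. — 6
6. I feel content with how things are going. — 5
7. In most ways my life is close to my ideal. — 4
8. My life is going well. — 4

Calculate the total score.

42

Items 1, 4 describe the absence/opposite of life satisfaction → reverse-score.
reverse-coded value = 8 − response.
  item 1: 8 − 1 = 7
  item 2: 6
  item 3: 5
  item 4: 8 − 3 = 5
  item 5: 6
  item 6: 5
  item 7: 4
  item 8: 4
Total = 7 + 6 + 5 + 5 + 6 + 5 + 4 + 4 = 42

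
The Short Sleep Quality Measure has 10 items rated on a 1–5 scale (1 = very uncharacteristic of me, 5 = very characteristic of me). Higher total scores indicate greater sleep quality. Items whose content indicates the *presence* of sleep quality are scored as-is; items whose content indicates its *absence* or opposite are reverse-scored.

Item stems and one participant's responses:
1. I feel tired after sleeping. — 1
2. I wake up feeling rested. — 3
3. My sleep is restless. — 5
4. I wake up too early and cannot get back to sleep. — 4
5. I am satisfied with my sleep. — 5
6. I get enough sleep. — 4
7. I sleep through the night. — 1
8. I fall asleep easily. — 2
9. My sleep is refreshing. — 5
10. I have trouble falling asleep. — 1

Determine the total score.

33

Items 1, 3, 4, 10 describe the absence/opposite of sleep quality → reverse-score.
reverse-coded value = 6 − response.
  item 1: 6 − 1 = 5
  item 2: 3
  item 3: 6 − 5 = 1
  item 4: 6 − 4 = 2
  item 5: 5
  item 6: 4
  item 7: 1
  item 8: 2
  item 9: 5
  item 10: 6 − 1 = 5
Total = 5 + 3 + 1 + 2 + 5 + 4 + 1 + 2 + 5 + 5 = 33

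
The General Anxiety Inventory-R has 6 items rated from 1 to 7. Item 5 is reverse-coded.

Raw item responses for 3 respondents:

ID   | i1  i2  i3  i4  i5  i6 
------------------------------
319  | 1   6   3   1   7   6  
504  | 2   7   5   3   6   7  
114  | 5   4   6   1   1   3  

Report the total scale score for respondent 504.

26

Respondent 504 raw: 2, 7, 5, 3, 6, 7.
Reverse-coded (on a 1–7 scale, reversed = 8 − raw):
  item 1: 2
  item 2: 7
  item 3: 5
  item 4: 3
  item 5: 8 − 6 = 2
  item 6: 7
Sum = 2 + 7 + 5 + 3 + 2 + 7 = 26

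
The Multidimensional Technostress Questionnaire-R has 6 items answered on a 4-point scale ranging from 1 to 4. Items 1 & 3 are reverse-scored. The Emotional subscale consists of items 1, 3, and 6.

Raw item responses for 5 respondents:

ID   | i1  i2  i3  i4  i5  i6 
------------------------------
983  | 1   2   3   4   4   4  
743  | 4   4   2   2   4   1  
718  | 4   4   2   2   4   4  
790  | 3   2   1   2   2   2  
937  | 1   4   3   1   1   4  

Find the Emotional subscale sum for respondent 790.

Respondent 790 raw: 3, 2, 1, 2, 2, 2.
Emotional items: 1, 3, 6.
Reverse-coded (on a 1–4 scale, reversed = 5 − raw):
  item 1: 5 − 3 = 2
  item 3: 5 − 1 = 4
  item 6: 2
Sum = 2 + 4 + 2 = 8

8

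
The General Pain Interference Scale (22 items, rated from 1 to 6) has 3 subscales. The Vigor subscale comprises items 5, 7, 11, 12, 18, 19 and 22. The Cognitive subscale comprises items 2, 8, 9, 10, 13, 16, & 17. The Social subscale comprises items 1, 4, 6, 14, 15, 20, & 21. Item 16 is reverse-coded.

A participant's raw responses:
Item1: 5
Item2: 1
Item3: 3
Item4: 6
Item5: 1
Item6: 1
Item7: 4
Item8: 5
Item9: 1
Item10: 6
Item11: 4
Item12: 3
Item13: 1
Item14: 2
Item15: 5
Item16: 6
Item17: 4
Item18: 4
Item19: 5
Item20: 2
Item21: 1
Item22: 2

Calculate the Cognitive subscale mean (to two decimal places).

2.71

Cognitive items: 2, 8, 9, 10, 13, 16, 17.
Of these, item 16 is reverse-coded; reverse-coded value = 7 − response.
  item 2: 1
  item 8: 5
  item 9: 1
  item 10: 6
  item 13: 1
  item 16: 7 − 6 = 1
  item 17: 4
Sum = 1 + 5 + 1 + 6 + 1 + 1 + 4 = 19
Mean = 19 / 7 = 2.71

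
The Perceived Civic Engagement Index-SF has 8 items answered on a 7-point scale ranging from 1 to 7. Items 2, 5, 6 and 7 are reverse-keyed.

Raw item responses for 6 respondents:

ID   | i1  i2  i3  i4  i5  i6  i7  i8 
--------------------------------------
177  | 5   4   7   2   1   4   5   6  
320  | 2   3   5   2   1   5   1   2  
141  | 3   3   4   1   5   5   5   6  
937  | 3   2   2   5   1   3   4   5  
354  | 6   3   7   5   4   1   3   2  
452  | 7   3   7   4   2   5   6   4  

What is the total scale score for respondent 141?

Respondent 141 raw: 3, 3, 4, 1, 5, 5, 5, 6.
Reverse-coded (reverse-coded value = 8 − response):
  item 1: 3
  item 2: 8 − 3 = 5
  item 3: 4
  item 4: 1
  item 5: 8 − 5 = 3
  item 6: 8 − 5 = 3
  item 7: 8 − 5 = 3
  item 8: 6
Sum = 3 + 5 + 4 + 1 + 3 + 3 + 3 + 6 = 28

28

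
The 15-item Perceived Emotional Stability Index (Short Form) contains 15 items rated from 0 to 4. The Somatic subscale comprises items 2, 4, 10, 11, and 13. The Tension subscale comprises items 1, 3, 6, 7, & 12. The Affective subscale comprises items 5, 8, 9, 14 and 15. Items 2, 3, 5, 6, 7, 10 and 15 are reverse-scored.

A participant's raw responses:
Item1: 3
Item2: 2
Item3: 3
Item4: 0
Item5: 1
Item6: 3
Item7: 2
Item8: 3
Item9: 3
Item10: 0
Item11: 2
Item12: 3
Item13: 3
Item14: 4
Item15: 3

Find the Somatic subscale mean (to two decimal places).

2.20

Somatic items: 2, 4, 10, 11, 13.
Of these, items 2 & 10 are reverse-scored; reverse-coded value = 4 − response.
  item 2: 4 − 2 = 2
  item 4: 0
  item 10: 4 − 0 = 4
  item 11: 2
  item 13: 3
Sum = 2 + 0 + 4 + 2 + 3 = 11
Mean = 11 / 5 = 2.20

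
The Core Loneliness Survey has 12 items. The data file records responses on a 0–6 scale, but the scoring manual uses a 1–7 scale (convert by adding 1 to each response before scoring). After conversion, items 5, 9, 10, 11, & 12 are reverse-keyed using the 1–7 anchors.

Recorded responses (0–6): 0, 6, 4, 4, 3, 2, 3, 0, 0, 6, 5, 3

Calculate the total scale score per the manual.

44

Convert to 1–7: 1, 7, 5, 5, 4, 3, 4, 1, 1, 7, 6, 4
Reverse-coded (reverse-coded value = 8 − response):
  item 5: 8 − 4 = 4
  item 9: 8 − 1 = 7
  item 10: 8 − 7 = 1
  item 11: 8 − 6 = 2
  item 12: 8 − 4 = 4
Scored: 1, 7, 5, 5, 4, 3, 4, 1, 7, 1, 2, 4
Total = 44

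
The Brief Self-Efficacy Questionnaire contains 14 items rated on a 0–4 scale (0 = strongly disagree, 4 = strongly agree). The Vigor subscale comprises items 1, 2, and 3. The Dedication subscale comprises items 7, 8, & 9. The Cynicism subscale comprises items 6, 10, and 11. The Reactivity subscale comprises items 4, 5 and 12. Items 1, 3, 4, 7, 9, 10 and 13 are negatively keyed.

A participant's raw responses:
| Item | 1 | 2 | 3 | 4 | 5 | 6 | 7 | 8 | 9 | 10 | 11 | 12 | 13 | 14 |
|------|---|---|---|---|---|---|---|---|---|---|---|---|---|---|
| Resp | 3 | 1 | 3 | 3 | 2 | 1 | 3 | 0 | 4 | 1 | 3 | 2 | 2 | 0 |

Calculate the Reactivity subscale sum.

Reactivity items: 4, 5, 12.
Of these, item 4 is negatively keyed; reversed = (0+4) − raw = 4 − raw.
  item 4: 4 − 3 = 1
  item 5: 2
  item 12: 2
Sum = 1 + 2 + 2 = 5

5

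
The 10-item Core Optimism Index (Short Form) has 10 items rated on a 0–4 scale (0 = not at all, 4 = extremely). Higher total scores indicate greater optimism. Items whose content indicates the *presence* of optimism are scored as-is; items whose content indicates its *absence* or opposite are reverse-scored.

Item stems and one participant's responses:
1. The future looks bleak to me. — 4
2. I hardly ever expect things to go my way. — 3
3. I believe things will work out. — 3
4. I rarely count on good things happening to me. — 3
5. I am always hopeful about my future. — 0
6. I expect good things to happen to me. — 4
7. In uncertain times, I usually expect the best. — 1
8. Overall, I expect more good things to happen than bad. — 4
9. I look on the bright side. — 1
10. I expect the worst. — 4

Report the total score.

15

Items 1, 2, 4, 10 describe the absence/opposite of optimism → reverse-score.
on a 0–4 scale, reversed = 4 − raw.
  item 1: 4 − 4 = 0
  item 2: 4 − 3 = 1
  item 3: 3
  item 4: 4 − 3 = 1
  item 5: 0
  item 6: 4
  item 7: 1
  item 8: 4
  item 9: 1
  item 10: 4 − 4 = 0
Total = 0 + 1 + 3 + 1 + 0 + 4 + 1 + 4 + 1 + 0 = 15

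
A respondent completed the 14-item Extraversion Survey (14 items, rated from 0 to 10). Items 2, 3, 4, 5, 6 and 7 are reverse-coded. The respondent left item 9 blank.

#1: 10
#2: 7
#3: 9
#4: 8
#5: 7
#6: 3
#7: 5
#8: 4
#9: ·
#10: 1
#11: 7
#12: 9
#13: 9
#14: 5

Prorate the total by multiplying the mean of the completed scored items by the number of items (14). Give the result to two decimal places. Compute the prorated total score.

Reverse-coded (reverse-coded value = 10 − response):
  item 2: 10 − 7 = 3
  item 3: 10 − 9 = 1
  item 4: 10 − 8 = 2
  item 5: 10 − 7 = 3
  item 6: 10 − 3 = 7
  item 7: 10 − 5 = 5
Completed scored items (13 of 14): 10, 3, 1, 2, 3, 7, 5, 4, 1, 7, 9, 9, 5; sum = 66.
Person mean = 66 / 13 ≈ 5.0769
Prorated total = (66 / 13) × 14 = 71.08 (to 2 dp)

71.08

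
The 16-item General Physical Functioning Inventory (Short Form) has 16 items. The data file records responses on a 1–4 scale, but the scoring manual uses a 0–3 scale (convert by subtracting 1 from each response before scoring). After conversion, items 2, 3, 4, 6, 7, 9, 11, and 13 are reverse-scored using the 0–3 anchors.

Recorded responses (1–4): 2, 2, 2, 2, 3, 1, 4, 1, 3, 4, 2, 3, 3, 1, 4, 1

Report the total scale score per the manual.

24

Convert to 0–3: 1, 1, 1, 1, 2, 0, 3, 0, 2, 3, 1, 2, 2, 0, 3, 0
Reverse-coded (on a 0–3 scale, reversed = 3 − raw):
  item 2: 3 − 1 = 2
  item 3: 3 − 1 = 2
  item 4: 3 − 1 = 2
  item 6: 3 − 0 = 3
  item 7: 3 − 3 = 0
  item 9: 3 − 2 = 1
  item 11: 3 − 1 = 2
  item 13: 3 − 2 = 1
Scored: 1, 2, 2, 2, 2, 3, 0, 0, 1, 3, 2, 2, 1, 0, 3, 0
Total = 24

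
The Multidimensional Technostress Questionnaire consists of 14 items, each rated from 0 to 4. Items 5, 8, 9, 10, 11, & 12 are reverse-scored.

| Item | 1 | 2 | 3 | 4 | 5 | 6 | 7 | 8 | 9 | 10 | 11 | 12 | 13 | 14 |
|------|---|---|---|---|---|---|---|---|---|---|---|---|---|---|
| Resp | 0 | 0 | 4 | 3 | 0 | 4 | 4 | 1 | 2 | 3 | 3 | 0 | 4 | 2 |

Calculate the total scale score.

Raw sum = 30. Reverse-scored items: 5, 8, 9, 10, 11, 12; their raw sum = 9.
Each reversal replaces raw with 4 − raw, changing the total by 4 − 2·raw per item.
Total = 30 + 6·4 − 2·9 = 30 + 24 − 18 = 36

36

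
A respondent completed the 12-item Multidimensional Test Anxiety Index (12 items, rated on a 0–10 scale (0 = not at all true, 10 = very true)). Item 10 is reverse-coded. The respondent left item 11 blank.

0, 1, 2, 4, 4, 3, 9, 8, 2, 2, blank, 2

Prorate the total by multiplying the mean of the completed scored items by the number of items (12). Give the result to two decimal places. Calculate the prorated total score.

46.91

Reverse-coded (reversed = (0+10) − raw = 10 − raw):
  item 10: 10 − 2 = 8
Completed scored items (11 of 12): 0, 1, 2, 4, 4, 3, 9, 8, 2, 8, 2; sum = 43.
Person mean = 43 / 11 ≈ 3.9091
Prorated total = (43 / 11) × 12 = 46.91 (to 2 dp)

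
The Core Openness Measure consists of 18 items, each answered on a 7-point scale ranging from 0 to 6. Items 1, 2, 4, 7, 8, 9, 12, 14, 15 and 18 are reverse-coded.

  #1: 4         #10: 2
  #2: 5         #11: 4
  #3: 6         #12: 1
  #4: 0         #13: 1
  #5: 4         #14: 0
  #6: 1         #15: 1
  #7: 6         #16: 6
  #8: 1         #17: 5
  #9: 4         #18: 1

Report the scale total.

Reverse-coded items (reverse-coded value = 6 − response):
  item 1: 6 − 4 = 2
  item 2: 6 − 5 = 1
  item 4: 6 − 0 = 6
  item 7: 6 − 6 = 0
  item 8: 6 − 1 = 5
  item 9: 6 − 4 = 2
  item 12: 6 − 1 = 5
  item 14: 6 − 0 = 6
  item 15: 6 − 1 = 5
  item 18: 6 − 1 = 5
After reverse-coding: 2, 1, 6, 6, 4, 1, 0, 5, 2, 2, 4, 5, 1, 6, 5, 6, 5, 5
Total = 2 + 1 + 6 + 6 + 4 + 1 + 0 + 5 + 2 + 2 + 4 + 5 + 1 + 6 + 5 + 6 + 5 + 5 = 66

66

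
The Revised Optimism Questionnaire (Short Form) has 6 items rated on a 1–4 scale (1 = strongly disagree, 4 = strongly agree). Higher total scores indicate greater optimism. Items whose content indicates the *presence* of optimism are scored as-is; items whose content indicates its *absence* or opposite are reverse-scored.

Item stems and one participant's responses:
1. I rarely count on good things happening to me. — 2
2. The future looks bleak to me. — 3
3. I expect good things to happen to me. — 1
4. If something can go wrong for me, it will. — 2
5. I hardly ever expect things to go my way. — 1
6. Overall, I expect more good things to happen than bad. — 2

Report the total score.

Items 1, 2, 4, 5 describe the absence/opposite of optimism → reverse-score.
reversed = (1+4) − raw = 5 − raw.
  item 1: 5 − 2 = 3
  item 2: 5 − 3 = 2
  item 3: 1
  item 4: 5 − 2 = 3
  item 5: 5 − 1 = 4
  item 6: 2
Total = 3 + 2 + 1 + 3 + 4 + 2 = 15

15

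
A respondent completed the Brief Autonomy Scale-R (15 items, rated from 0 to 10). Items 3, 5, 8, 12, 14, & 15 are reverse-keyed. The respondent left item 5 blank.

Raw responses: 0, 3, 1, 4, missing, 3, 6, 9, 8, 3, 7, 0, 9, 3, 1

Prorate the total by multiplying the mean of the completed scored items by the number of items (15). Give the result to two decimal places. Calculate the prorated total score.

84.64

Reverse-coded (on a 0–10 scale, reversed = 10 − raw):
  item 3: 10 − 1 = 9
  item 8: 10 − 9 = 1
  item 12: 10 − 0 = 10
  item 14: 10 − 3 = 7
  item 15: 10 − 1 = 9
Completed scored items (14 of 15): 0, 3, 9, 4, 3, 6, 1, 8, 3, 7, 10, 9, 7, 9; sum = 79.
Person mean = 79 / 14 ≈ 5.6429
Prorated total = (79 / 14) × 15 = 84.64 (to 2 dp)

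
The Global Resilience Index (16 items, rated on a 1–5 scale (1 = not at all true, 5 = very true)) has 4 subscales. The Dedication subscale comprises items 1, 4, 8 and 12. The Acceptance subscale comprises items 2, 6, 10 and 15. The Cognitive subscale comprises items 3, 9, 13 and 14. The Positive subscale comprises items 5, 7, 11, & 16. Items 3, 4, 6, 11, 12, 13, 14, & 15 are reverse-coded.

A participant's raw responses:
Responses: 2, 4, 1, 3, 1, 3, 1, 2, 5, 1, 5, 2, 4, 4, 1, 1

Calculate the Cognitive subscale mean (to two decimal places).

Cognitive items: 3, 9, 13, 14.
Of these, items 3, 13, & 14 are reverse-coded; reversed = (1+5) − raw = 6 − raw.
  item 3: 6 − 1 = 5
  item 9: 5
  item 13: 6 − 4 = 2
  item 14: 6 − 4 = 2
Sum = 5 + 5 + 2 + 2 = 14
Mean = 14 / 4 = 3.50

3.50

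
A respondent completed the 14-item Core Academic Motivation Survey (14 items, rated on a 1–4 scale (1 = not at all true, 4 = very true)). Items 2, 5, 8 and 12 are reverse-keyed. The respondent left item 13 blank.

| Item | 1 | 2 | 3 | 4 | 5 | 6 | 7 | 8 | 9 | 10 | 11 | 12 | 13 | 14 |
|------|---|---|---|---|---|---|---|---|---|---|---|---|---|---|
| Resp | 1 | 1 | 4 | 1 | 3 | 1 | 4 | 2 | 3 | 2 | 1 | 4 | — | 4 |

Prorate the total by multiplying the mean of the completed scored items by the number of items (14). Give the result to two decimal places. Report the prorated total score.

Reverse-coded (on a 1–4 scale, reversed = 5 − raw):
  item 2: 5 − 1 = 4
  item 5: 5 − 3 = 2
  item 8: 5 − 2 = 3
  item 12: 5 − 4 = 1
Completed scored items (13 of 14): 1, 4, 4, 1, 2, 1, 4, 3, 3, 2, 1, 1, 4; sum = 31.
Person mean = 31 / 13 ≈ 2.3846
Prorated total = (31 / 13) × 14 = 33.38 (to 2 dp)

33.38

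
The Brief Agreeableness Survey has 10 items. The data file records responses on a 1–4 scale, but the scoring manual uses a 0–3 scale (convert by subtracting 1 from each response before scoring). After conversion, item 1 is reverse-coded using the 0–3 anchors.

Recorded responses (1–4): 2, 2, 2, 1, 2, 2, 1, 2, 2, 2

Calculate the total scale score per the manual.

Convert to 0–3: 1, 1, 1, 0, 1, 1, 0, 1, 1, 1
Reverse-coded (on a 0–3 scale, reversed = 3 − raw):
  item 1: 3 − 1 = 2
Scored: 2, 1, 1, 0, 1, 1, 0, 1, 1, 1
Total = 9

9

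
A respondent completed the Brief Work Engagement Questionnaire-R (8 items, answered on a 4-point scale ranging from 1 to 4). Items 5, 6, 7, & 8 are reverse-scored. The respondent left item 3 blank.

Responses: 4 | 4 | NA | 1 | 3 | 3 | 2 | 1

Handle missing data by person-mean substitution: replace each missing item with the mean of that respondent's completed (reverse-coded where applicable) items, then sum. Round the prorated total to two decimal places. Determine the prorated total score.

22.86

Reverse-coded (on a 1–4 scale, reversed = 5 − raw):
  item 5: 5 − 3 = 2
  item 6: 5 − 3 = 2
  item 7: 5 − 2 = 3
  item 8: 5 − 1 = 4
Completed scored items (7 of 8): 4, 4, 1, 2, 2, 3, 4; sum = 20.
Person mean = 20 / 7 ≈ 2.8571
Prorated total = (20 / 7) × 8 = 22.86 (to 2 dp)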